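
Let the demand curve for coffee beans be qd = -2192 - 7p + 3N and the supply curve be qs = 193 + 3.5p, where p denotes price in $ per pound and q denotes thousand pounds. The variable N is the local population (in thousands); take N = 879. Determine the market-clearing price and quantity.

p* = 24, q* = 277

With N = 879, demand is qd = 445 - 7p.
Set qd = qs: 445 - 7p = 193 + 3.5p, so 252 = 10.5p and p* = 24.
Then q* = 445 - 7(24) = 277.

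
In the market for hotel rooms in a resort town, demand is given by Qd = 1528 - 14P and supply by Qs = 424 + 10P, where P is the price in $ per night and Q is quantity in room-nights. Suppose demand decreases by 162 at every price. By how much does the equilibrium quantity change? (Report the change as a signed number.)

ΔQ = -67.5

Set Qd = Qs: 1528 - 14P = 424 + 10P, so 1104 = 24P and P* = 46.
Substitute back: Q* = 1528 - 14(46) = 884.
After the shift, demand is Qd = 1366 - 14P.
Re-solving, 24P = 942 gives P = 39.25 and Q = 816.5.
ΔQ = 816.5 - 884 = -67.5.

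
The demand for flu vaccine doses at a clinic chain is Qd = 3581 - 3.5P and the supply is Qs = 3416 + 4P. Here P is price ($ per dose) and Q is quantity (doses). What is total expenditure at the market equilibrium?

Total expenditure = 77088

At equilibrium Qd = Qs, so 3581 - 3.5P = 3416 + 4P; collecting terms, 165 = 7.5P and P* = 22.
From the demand curve, Q* = 3581 - 3.5(22) = 3504.
Total expenditure = P* × Q* = 22 × 3504 = 77088.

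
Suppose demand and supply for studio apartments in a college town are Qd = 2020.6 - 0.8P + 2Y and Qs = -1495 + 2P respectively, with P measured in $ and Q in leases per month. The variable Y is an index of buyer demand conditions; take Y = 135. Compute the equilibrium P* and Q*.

P* = 1352, Q* = 1209

With Y = 135, demand is Qd = 2290.6 - 0.8P.
Set Qd = Qs: 2290.6 - 0.8P = -1495 + 2P, so 3785.6 = 2.8P and P* = 1352.
Substitute back: Q* = 2290.6 - 0.8(1352) = 1209.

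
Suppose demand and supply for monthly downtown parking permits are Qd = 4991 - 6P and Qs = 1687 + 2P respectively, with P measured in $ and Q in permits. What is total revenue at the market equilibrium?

Set Qd = Qs: 4991 - 6P = 1687 + 2P, so 3304 = 8P and P* = 413.
From the demand curve, Q* = 4991 - 6(413) = 2513.
Total revenue = P* × Q* = 413 × 2513 = 1037869.

Total revenue = 1037869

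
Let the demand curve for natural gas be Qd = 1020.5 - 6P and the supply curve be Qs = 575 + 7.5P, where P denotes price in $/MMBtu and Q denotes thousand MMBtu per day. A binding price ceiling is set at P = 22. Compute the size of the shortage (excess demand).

With P fixed at 22, quantity demanded is 888.5 and quantity supplied is 740.
Shortage = Qd - Qs = 888.5 - 740 = 148.5.

Shortage = 148.5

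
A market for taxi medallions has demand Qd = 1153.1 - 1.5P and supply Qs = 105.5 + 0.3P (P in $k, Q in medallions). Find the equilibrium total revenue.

Total revenue = 163018.2

Set Qd = Qs: 1153.1 - 1.5P = 105.5 + 0.3P, so 1047.6 = 1.8P and P* = 582.
Then Q* = 1153.1 - 1.5(582) = 280.1.
Total revenue = P* × Q* = 582 × 280.1 = 163018.2.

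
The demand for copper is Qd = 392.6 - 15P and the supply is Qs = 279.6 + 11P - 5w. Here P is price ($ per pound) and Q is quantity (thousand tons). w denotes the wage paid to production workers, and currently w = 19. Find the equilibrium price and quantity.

With w = 19, supply is Qs = 184.6 + 11P.
Equating demand and supply, 392.6 - 15P = 184.6 + 11P gives 26P = 208, so P* = 8.
From the demand curve, Q* = 392.6 - 15(8) = 272.6.

P* = 8, Q* = 272.6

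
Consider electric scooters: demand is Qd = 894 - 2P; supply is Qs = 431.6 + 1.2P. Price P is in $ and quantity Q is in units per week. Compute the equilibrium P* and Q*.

Set Qd = Qs: 894 - 2P = 431.6 + 1.2P, so 462.4 = 3.2P and P* = 144.5.
Then Q* = 894 - 2(144.5) = 605.

P* = 144.5, Q* = 605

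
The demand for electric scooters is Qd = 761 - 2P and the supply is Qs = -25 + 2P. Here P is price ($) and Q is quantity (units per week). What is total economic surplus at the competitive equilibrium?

Total surplus = 67712

Set Qd = Qs: 761 - 2P = -25 + 2P, so 786 = 4P and P* = 196.5.
Plugging P* into demand: Q* = 761 - 2(196.5) = 368.
Demand choke price = 380.5; supply choke price = 12.5. CS = ½(380.5 - 196.5)(368) = 33856; PS = ½(196.5 - 12.5)(368) = 33856. Total surplus = 67712.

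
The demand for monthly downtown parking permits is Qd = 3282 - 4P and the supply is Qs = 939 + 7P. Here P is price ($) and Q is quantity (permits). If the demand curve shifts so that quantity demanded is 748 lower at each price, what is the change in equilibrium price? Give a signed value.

ΔP = -68

Equating demand and supply, 3282 - 4P = 939 + 7P gives 11P = 2343, so P* = 213.
Substitute back: Q* = 3282 - 4(213) = 2430.
After the shift, demand is Qd = 2534 - 4P.
New equilibrium: 1595 = 11P, so P = 145 and Q = 1954.
ΔP = 145 - 213 = -68.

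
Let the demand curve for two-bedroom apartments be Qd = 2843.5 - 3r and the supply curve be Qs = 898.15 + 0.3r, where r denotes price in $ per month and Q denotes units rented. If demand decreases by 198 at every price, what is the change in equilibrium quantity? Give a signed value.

At equilibrium Qd = Qs, so 2843.5 - 3r = 898.15 + 0.3r; collecting terms, 1945.35 = 3.3r and r* = 589.5.
Substitute back: Q* = 2843.5 - 3(589.5) = 1075.
After the shift, demand is Qd = 2645.5 - 3r.
Re-solving, 3.3r = 1747.35 gives r = 529.5 and Q = 1057.
ΔQ = 1057 - 1075 = -18.

ΔQ = -18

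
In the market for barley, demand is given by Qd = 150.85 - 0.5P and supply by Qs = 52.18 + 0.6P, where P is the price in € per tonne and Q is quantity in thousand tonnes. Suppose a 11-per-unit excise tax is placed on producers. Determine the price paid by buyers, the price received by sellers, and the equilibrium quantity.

With a tax of 11 on producers, they supply based on the net price P_s = P_b - 11, so Qs = 45.58 + 0.6P_b.
Equate demand and the shifted supply: 150.85 - 0.5P_b = 45.58 + 0.6P_b, giving 1.1P_b = 105.27, so P_b = 95.7.
So P_s = 84.7 and the quantity traded is Q = 150.85 - 0.5(95.7) = 103.

P_b = 95.7, P_s = 84.7, Q = 103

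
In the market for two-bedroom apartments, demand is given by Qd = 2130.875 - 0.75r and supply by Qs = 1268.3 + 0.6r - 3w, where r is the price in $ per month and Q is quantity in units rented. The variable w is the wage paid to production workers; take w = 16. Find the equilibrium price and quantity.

r* = 674.5, Q* = 1625

With w = 16, supply is Qs = 1220.3 + 0.6r.
Equating demand and supply, 2130.875 - 0.75r = 1220.3 + 0.6r gives 1.35r = 910.575, so r* = 674.5.
From the demand curve, Q* = 2130.875 - 0.75(674.5) = 1625.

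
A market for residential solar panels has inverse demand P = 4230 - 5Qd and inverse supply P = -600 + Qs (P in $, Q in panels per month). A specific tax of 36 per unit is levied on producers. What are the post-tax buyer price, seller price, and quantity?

P_b = 235, P_s = 199, Q = 799

Inverting to quantity form: Qd = 846 - 0.2P and Qs = 600 + P.
Producers keep P_s = P_b - 36 per unit, so supply in terms of the buyer price is Qs = 564 + P_b.
Equate demand and the shifted supply: 846 - 0.2P_b = 564 + P_b, giving 1.2P_b = 282, so P_b = 235.
So P_s = 199 and the quantity traded is Q = 846 - 0.2(235) = 799.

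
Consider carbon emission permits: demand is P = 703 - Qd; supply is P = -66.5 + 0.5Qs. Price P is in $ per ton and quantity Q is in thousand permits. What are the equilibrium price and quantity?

Inverting to quantity form: Qd = 703 - P and Qs = 133 + 2P.
Equating demand and supply, 703 - P = 133 + 2P gives 3P = 570, so P* = 190.
From the demand curve, Q* = 703 - 190 = 513.

P* = 190, Q* = 513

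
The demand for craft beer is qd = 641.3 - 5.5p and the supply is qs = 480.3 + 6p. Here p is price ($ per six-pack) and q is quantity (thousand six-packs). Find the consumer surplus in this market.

The market clears where 641.3 - 5.5p = 480.3 + 6p. Rearranging, 11.5p = 161, hence p* = 14.
Plugging p* into demand: q* = 641.3 - 5.5(14) = 564.3.
Demand choke price (qd = 0): p = 641.3/5.5 = 116.6. Consumer surplus = ½ × (116.6 - 14) × 564.3 = 28948.59.

Consumer surplus = 28948.59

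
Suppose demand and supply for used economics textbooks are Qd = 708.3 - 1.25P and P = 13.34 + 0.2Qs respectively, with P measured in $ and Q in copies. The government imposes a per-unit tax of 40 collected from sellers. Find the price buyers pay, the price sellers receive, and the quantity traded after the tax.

P_b = 156, P_s = 116, Q = 513.3

In direct form, Qs = -66.7 + 5P.
With a tax of 40 on sellers, they supply based on the net price P_s = P_b - 40, so Qs = -266.7 + 5P_b.
Equate demand and the shifted supply: 708.3 - 1.25P_b = -266.7 + 5P_b, giving 6.25P_b = 975, so P_b = 156.
Then P_s = 156 - 40 = 116 and Q = 708.3 - 1.25(156) = 513.3.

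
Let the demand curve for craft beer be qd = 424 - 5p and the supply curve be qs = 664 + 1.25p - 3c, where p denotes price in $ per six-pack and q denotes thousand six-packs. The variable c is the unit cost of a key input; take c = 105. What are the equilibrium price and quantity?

p* = 12, q* = 364

With c = 105, supply is qs = 349 + 1.25p.
Equating demand and supply, 424 - 5p = 349 + 1.25p gives 6.25p = 75, so p* = 12.
Substitute back: q* = 424 - 5(12) = 364.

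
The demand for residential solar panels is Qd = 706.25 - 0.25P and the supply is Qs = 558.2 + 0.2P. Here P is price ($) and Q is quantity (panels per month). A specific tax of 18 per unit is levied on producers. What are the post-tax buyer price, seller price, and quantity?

P_b = 337, P_s = 319, Q = 622

Producers keep P_s = P_b - 18 per unit, so supply in terms of the buyer price is Qs = 554.6 + 0.2P_b.
Set Qd = Qs: 706.25 - 0.25P_b = 554.6 + 0.2P_b, so 151.65 = 0.45P_b and P_b = 337.
So P_s = 319 and the quantity traded is Q = 706.25 - 0.25(337) = 622.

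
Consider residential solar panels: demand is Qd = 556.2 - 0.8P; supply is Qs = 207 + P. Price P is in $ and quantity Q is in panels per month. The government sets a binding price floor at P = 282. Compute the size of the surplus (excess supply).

Surplus = 158.4

Evaluating both curves at the floor price 282 gives Qd = 330.6, Qs = 489.
Surplus = Qs - Qd = 489 - 330.6 = 158.4.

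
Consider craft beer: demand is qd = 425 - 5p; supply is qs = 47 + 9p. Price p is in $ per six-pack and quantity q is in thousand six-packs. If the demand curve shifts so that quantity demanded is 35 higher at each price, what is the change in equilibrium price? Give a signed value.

Set qd = qs: 425 - 5p = 47 + 9p, so 378 = 14p and p* = 27.
Then q* = 425 - 5(27) = 290.
After the shift, demand is qd = 460 - 5p.
The new intersection has 413 = 14p, i.e. p = 29.5, q = 312.5.
Δp = 29.5 - 27 = 2.5.

Δp = 2.5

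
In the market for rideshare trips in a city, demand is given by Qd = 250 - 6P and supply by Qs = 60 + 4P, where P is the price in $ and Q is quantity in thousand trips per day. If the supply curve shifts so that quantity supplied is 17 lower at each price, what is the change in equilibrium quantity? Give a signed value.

Equating demand and supply, 250 - 6P = 60 + 4P gives 10P = 190, so P* = 19.
Then Q* = 250 - 6(19) = 136.
After the shift, supply is Qs = 43 + 4P.
The new intersection has 207 = 10P, i.e. P = 20.7, Q = 125.8.
ΔQ = 125.8 - 136 = -10.2.

ΔQ = -10.2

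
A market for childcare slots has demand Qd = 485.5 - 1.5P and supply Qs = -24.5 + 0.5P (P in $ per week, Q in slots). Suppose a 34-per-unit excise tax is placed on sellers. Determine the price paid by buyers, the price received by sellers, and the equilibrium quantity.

The tax drives a wedge P_b - P_s = 34. Substituting P_s = P_b - 34 into supply: Qs = -41.5 + 0.5P_b.
Market clearing requires 485.5 - 1.5P_b = -41.5 + 0.5P_b; hence 527 = 2P_b and P_b = 263.5.
Then P_s = 263.5 - 34 = 229.5 and Q = 485.5 - 1.5(263.5) = 90.25.

P_b = 263.5, P_s = 229.5, Q = 90.25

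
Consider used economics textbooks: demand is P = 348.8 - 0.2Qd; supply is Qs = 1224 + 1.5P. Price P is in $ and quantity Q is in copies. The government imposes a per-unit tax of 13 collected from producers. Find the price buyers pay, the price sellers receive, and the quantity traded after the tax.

P_b = 83, P_s = 70, Q = 1329

Solving each curve for Q: Qd = 1744 - 5P.
The tax drives a wedge P_b - P_s = 13. Substituting P_s = P_b - 13 into supply: Qs = 1204.5 + 1.5P_b.
Market clearing requires 1744 - 5P_b = 1204.5 + 1.5P_b; hence 539.5 = 6.5P_b and P_b = 83.
So P_s = 70 and the quantity traded is Q = 1744 - 5(83) = 1329.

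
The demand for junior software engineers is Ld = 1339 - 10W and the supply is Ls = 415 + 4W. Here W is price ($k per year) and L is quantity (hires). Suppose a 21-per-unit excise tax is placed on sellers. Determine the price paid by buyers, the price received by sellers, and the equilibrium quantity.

Sellers keep W_s = W_b - 21 per unit, so supply in terms of the buyer price is Ls = 331 + 4W_b.
Equate demand and the shifted supply: 1339 - 10W_b = 331 + 4W_b, giving 14W_b = 1008, so W_b = 72.
Then W_s = 72 - 21 = 51 and L = 1339 - 10(72) = 619.

W_b = 72, W_s = 51, L = 619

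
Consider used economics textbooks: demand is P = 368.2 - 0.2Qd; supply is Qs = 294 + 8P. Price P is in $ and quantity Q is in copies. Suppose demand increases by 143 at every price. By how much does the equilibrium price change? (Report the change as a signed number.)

ΔP = 11

Rewriting in direct form: Qd = 1841 - 5P.
Set Qd = Qs: 1841 - 5P = 294 + 8P, so 1547 = 13P and P* = 119.
Then Q* = 1841 - 5(119) = 1246.
After the shift, demand is Qd = 1984 - 5P.
The new intersection has 1690 = 13P, i.e. P = 130, Q = 1334.
ΔP = 130 - 119 = 11.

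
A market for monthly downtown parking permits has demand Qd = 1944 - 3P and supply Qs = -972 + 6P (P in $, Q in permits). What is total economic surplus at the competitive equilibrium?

At equilibrium Qd = Qs, so 1944 - 3P = -972 + 6P; collecting terms, 2916 = 9P and P* = 324.
Plugging P* into demand: Q* = 1944 - 3(324) = 972.
Demand choke price = 648; supply choke price = 162. CS = ½(648 - 324)(972) = 157464; PS = ½(324 - 162)(972) = 78732. Total surplus = 236196.

Total surplus = 236196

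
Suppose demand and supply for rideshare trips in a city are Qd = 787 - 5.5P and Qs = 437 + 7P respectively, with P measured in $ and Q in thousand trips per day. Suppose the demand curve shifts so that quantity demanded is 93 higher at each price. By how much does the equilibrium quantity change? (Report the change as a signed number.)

Set Qd = Qs: 787 - 5.5P = 437 + 7P, so 350 = 12.5P and P* = 28.
Plugging P* into demand: Q* = 787 - 5.5(28) = 633.
After the shift, demand is Qd = 880 - 5.5P.
New equilibrium: 443 = 12.5P, so P = 35.44 and Q = 685.08.
ΔQ = 685.08 - 633 = 52.08.

ΔQ = 52.08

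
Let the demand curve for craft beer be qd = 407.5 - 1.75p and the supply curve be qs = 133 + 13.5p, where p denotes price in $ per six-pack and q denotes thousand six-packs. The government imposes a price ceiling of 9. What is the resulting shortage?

Shortage = 137.25

At p = 9: qd = 391.75 and qs = 254.5.
Shortage = qd - qs = 391.75 - 254.5 = 137.25.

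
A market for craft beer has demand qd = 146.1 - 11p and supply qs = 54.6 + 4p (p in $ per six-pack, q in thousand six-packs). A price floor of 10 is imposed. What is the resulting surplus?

Surplus = 58.5

With p fixed at 10, quantity demanded is 36.1 and quantity supplied is 94.6.
Surplus = qs - qd = 94.6 - 36.1 = 58.5.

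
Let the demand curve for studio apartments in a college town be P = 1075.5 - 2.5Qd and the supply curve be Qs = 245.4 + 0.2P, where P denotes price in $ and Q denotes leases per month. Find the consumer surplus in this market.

Inverting to quantity form: Qd = 430.2 - 0.4P.
Equating demand and supply, 430.2 - 0.4P = 245.4 + 0.2P gives 0.6P = 184.8, so P* = 308.
From the demand curve, Q* = 430.2 - 0.4(308) = 307.
Demand choke price (Qd = 0): P = 430.2/0.4 = 1075.5. Consumer surplus = ½ × (1075.5 - 308) × 307 = 117811.25.

Consumer surplus = 117811.25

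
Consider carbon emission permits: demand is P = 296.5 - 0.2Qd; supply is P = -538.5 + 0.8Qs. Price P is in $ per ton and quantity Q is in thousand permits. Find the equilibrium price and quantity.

Rewriting in direct form: Qd = 1482.5 - 5P and Qs = 673.125 + 1.25P.
At equilibrium Qd = Qs, so 1482.5 - 5P = 673.125 + 1.25P; collecting terms, 809.375 = 6.25P and P* = 129.5.
Plugging P* into demand: Q* = 1482.5 - 5(129.5) = 835.

P* = 129.5, Q* = 835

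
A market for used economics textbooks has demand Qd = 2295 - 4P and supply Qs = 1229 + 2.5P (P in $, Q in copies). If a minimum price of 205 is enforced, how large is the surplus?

Surplus = 266.5

At P = 205: Qd = 1475 and Qs = 1741.5.
Surplus = Qs - Qd = 1741.5 - 1475 = 266.5.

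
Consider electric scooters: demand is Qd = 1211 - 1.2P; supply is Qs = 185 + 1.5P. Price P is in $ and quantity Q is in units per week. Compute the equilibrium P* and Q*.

At equilibrium Qd = Qs, so 1211 - 1.2P = 185 + 1.5P; collecting terms, 1026 = 2.7P and P* = 380.
Plugging P* into demand: Q* = 1211 - 1.2(380) = 755.

P* = 380, Q* = 755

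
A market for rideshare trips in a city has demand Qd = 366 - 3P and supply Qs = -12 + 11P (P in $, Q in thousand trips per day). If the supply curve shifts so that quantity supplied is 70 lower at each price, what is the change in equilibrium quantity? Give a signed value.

The market clears where 366 - 3P = -12 + 11P. Rearranging, 14P = 378, hence P* = 27.
From the demand curve, Q* = 366 - 3(27) = 285.
After the shift, supply is Qs = -82 + 11P.
The new intersection has 448 = 14P, i.e. P = 32, Q = 270.
ΔQ = 270 - 285 = -15.

ΔQ = -15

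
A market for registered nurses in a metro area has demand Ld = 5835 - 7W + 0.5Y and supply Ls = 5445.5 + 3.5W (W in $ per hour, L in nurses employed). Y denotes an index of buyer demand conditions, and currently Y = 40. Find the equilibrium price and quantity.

W* = 39, L* = 5582

With Y = 40, demand is Ld = 5855 - 7W.
At equilibrium Ld = Ls, so 5855 - 7W = 5445.5 + 3.5W; collecting terms, 409.5 = 10.5W and W* = 39.
Plugging W* into demand: L* = 5855 - 7(39) = 5582.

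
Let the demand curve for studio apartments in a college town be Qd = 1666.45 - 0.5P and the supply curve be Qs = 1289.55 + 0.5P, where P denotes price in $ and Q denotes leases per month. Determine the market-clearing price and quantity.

Equating demand and supply, 1666.45 - 0.5P = 1289.55 + 0.5P gives P = 376.9, so P* = 376.9.
Substitute back: Q* = 1666.45 - 0.5(376.9) = 1478.

P* = 376.9, Q* = 1478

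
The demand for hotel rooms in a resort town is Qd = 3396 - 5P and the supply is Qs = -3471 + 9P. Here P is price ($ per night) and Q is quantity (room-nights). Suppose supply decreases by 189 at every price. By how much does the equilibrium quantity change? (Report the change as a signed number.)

Equating demand and supply, 3396 - 5P = -3471 + 9P gives 14P = 6867, so P* = 490.5.
From the demand curve, Q* = 3396 - 5(490.5) = 943.5.
After the shift, supply is Qs = -3660 + 9P.
New equilibrium: 7056 = 14P, so P = 504 and Q = 876.
ΔQ = 876 - 943.5 = -67.5.

ΔQ = -67.5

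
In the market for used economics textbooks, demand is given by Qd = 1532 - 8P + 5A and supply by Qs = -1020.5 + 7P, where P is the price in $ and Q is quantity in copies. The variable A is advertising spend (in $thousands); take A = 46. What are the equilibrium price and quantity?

With A = 46, demand is Qd = 1762 - 8P.
Set Qd = Qs: 1762 - 8P = -1020.5 + 7P, so 2782.5 = 15P and P* = 185.5.
Then Q* = 1762 - 8(185.5) = 278.

P* = 185.5, Q* = 278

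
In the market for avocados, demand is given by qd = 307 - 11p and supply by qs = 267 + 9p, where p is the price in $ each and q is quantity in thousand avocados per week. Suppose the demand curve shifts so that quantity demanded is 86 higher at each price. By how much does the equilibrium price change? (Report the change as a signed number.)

At equilibrium qd = qs, so 307 - 11p = 267 + 9p; collecting terms, 40 = 20p and p* = 2.
Then q* = 307 - 11(2) = 285.
After the shift, demand is qd = 393 - 11p.
New equilibrium: 126 = 20p, so p = 6.3 and q = 323.7.
Δp = 6.3 - 2 = 4.3.

Δp = 4.3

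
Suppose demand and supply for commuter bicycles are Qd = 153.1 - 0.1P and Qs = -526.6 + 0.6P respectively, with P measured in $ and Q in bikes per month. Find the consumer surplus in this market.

Consumer surplus = 15680

Set Qd = Qs: 153.1 - 0.1P = -526.6 + 0.6P, so 679.7 = 0.7P and P* = 971.
Plugging P* into demand: Q* = 153.1 - 0.1(971) = 56.
Demand choke price (Qd = 0): P = 153.1/0.1 = 1531. Consumer surplus = ½ × (1531 - 971) × 56 = 15680.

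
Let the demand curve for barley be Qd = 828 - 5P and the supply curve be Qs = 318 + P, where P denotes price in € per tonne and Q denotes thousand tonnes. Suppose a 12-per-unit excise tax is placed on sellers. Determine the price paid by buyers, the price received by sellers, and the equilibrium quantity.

Sellers keep P_s = P_b - 12 per unit, so supply in terms of the buyer price is Qs = 306 + P_b.
Equate demand and the shifted supply: 828 - 5P_b = 306 + P_b, giving 6P_b = 522, so P_b = 87.
So P_s = 75 and the quantity traded is Q = 828 - 5(87) = 393.

P_b = 87, P_s = 75, Q = 393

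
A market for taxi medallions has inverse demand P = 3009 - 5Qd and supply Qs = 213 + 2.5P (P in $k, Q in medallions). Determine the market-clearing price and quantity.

Rewriting in direct form: Qd = 601.8 - 0.2P.
The market clears where 601.8 - 0.2P = 213 + 2.5P. Rearranging, 2.7P = 388.8, hence P* = 144.
Then Q* = 601.8 - 0.2(144) = 573.

P* = 144, Q* = 573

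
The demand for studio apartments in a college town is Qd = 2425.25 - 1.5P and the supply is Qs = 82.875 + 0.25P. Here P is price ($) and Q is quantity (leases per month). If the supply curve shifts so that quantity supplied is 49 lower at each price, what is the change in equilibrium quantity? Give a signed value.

Equating demand and supply, 2425.25 - 1.5P = 82.875 + 0.25P gives 1.75P = 2342.375, so P* = 1338.5.
Then Q* = 2425.25 - 1.5(1338.5) = 417.5.
After the shift, supply is Qs = 33.875 + 0.25P.
The new intersection has 2391.375 = 1.75P, i.e. P = 1366.5, Q = 375.5.
ΔQ = 375.5 - 417.5 = -42.

ΔQ = -42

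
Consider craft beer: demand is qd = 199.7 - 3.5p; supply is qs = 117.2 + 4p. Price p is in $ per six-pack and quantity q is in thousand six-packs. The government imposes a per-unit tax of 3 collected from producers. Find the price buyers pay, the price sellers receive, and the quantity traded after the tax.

p_b = 12.6, p_s = 9.6, q = 155.6

With a tax of 3 on producers, they supply based on the net price p_s = p_b - 3, so qs = 105.2 + 4p_b.
Market clearing requires 199.7 - 3.5p_b = 105.2 + 4p_b; hence 94.5 = 7.5p_b and p_b = 12.6.
So p_s = 9.6 and the quantity traded is q = 199.7 - 3.5(12.6) = 155.6.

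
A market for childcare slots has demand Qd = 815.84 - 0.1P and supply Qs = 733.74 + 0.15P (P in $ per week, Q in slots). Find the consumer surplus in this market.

Consumer surplus = 3065445

Set Qd = Qs: 815.84 - 0.1P = 733.74 + 0.15P, so 82.1 = 0.25P and P* = 328.4.
Plugging P* into demand: Q* = 815.84 - 0.1(328.4) = 783.
Demand choke price (Qd = 0): P = 815.84/0.1 = 8158.4. Consumer surplus = ½ × (8158.4 - 328.4) × 783 = 3065445.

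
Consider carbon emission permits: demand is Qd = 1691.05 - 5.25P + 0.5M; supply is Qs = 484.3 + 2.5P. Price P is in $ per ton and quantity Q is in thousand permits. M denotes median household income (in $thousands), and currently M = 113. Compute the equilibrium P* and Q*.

With M = 113, demand is Qd = 1747.55 - 5.25P.
Set Qd = Qs: 1747.55 - 5.25P = 484.3 + 2.5P, so 1263.25 = 7.75P and P* = 163.
From the demand curve, Q* = 1747.55 - 5.25(163) = 891.8.

P* = 163, Q* = 891.8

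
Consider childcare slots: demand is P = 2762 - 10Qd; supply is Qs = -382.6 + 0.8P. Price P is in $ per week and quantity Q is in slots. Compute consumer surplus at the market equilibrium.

Solving each curve for Q: Qd = 276.2 - 0.1P.
At equilibrium Qd = Qs, so 276.2 - 0.1P = -382.6 + 0.8P; collecting terms, 658.8 = 0.9P and P* = 732.
Plugging P* into demand: Q* = 276.2 - 0.1(732) = 203.
Demand choke price (Qd = 0): P = 276.2/0.1 = 2762. Consumer surplus = ½ × (2762 - 732) × 203 = 206045.

Consumer surplus = 206045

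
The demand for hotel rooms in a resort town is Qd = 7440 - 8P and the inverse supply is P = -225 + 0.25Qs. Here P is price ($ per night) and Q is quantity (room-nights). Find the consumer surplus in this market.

In direct form, Qs = 900 + 4P.
Equating demand and supply, 7440 - 8P = 900 + 4P gives 12P = 6540, so P* = 545.
Then Q* = 7440 - 8(545) = 3080.
Demand choke price (Qd = 0): P = 7440/8 = 930. Consumer surplus = ½ × (930 - 545) × 3080 = 592900.

Consumer surplus = 592900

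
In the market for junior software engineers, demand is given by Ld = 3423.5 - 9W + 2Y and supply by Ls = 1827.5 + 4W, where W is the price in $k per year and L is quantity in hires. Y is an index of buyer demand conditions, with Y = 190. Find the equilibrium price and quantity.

With Y = 190, demand is Ld = 3803.5 - 9W.
The market clears where 3803.5 - 9W = 1827.5 + 4W. Rearranging, 13W = 1976, hence W* = 152.
Plugging W* into demand: L* = 3803.5 - 9(152) = 2435.5.

W* = 152, L* = 2435.5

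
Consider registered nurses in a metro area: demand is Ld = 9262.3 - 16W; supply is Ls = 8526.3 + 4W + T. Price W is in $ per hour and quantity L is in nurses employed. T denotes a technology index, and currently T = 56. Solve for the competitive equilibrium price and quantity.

With T = 56, supply is Ls = 8582.3 + 4W.
The market clears where 9262.3 - 16W = 8582.3 + 4W. Rearranging, 20W = 680, hence W* = 34.
From the demand curve, L* = 9262.3 - 16(34) = 8718.3.

W* = 34, L* = 8718.3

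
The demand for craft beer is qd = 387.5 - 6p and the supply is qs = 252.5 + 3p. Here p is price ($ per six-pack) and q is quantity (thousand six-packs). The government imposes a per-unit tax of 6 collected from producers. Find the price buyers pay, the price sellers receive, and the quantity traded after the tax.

p_b = 17, p_s = 11, q = 285.5

With a tax of 6 on producers, they supply based on the net price p_s = p_b - 6, so qs = 234.5 + 3p_b.
Set qd = qs: 387.5 - 6p_b = 234.5 + 3p_b, so 153 = 9p_b and p_b = 17.
Then p_s = 17 - 6 = 11 and q = 387.5 - 6(17) = 285.5.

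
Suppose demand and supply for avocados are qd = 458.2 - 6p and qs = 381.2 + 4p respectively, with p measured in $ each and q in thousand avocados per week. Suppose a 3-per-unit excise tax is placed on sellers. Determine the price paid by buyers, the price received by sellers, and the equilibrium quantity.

With a tax of 3 on sellers, they supply based on the net price p_s = p_b - 3, so qs = 369.2 + 4p_b.
Equate demand and the shifted supply: 458.2 - 6p_b = 369.2 + 4p_b, giving 10p_b = 89, so p_b = 8.9.
So p_s = 5.9 and the quantity traded is q = 458.2 - 6(8.9) = 404.8.

p_b = 8.9, p_s = 5.9, q = 404.8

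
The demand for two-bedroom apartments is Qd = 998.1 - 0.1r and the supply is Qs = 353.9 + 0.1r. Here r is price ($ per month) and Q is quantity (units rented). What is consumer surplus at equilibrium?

Consumer surplus = 2284880

Equating demand and supply, 998.1 - 0.1r = 353.9 + 0.1r gives 0.2r = 644.2, so r* = 3221.
From the demand curve, Q* = 998.1 - 0.1(3221) = 676.
Demand choke price (Qd = 0): r = 998.1/0.1 = 9981. Consumer surplus = ½ × (9981 - 3221) × 676 = 2284880.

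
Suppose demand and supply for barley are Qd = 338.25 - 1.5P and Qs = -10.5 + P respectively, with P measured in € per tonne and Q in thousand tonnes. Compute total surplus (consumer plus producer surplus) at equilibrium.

The market clears where 338.25 - 1.5P = -10.5 + P. Rearranging, 2.5P = 348.75, hence P* = 139.5.
From the demand curve, Q* = 338.25 - 1.5(139.5) = 129.
Demand choke price = 225.5; supply choke price = 10.5. CS = ½(225.5 - 139.5)(129) = 5547; PS = ½(139.5 - 10.5)(129) = 8320.5. Total surplus = 13867.5.

Total surplus = 13867.5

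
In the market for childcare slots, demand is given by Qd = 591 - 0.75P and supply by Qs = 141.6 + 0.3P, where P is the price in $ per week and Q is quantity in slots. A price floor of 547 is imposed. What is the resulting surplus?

With P fixed at 547, quantity demanded is 180.75 and quantity supplied is 305.7.
Surplus = Qs - Qd = 305.7 - 180.75 = 124.95.

Surplus = 124.95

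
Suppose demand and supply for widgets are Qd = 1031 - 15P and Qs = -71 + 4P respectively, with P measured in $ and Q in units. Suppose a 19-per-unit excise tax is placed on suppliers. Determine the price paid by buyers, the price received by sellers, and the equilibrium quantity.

P_b = 62, P_s = 43, Q = 101

With a tax of 19 on suppliers, they supply based on the net price P_s = P_b - 19, so Qs = -147 + 4P_b.
Market clearing requires 1031 - 15P_b = -147 + 4P_b; hence 1178 = 19P_b and P_b = 62.
Then P_s = 62 - 19 = 43 and Q = 1031 - 15(62) = 101.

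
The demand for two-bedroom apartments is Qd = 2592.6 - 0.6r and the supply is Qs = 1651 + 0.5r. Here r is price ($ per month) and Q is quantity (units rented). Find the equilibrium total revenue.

At equilibrium Qd = Qs, so 2592.6 - 0.6r = 1651 + 0.5r; collecting terms, 941.6 = 1.1r and r* = 856.
Plugging r* into demand: Q* = 2592.6 - 0.6(856) = 2079.
Total revenue = r* × Q* = 856 × 2079 = 1779624.

Total revenue = 1779624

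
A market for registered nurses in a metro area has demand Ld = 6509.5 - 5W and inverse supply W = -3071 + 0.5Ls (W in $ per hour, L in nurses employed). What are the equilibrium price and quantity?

W* = 52.5, L* = 6247

Solving each curve for L: Ls = 6142 + 2W.
Equating demand and supply, 6509.5 - 5W = 6142 + 2W gives 7W = 367.5, so W* = 52.5.
Substitute back: L* = 6509.5 - 5(52.5) = 6247.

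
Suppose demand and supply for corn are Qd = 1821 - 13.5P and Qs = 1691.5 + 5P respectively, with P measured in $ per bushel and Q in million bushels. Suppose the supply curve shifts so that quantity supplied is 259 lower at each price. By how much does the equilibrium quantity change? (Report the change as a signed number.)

ΔQ = -189

Set Qd = Qs: 1821 - 13.5P = 1691.5 + 5P, so 129.5 = 18.5P and P* = 7.
Substitute back: Q* = 1821 - 13.5(7) = 1726.5.
After the shift, supply is Qs = 1432.5 + 5P.
Re-solving, 18.5P = 388.5 gives P = 21 and Q = 1537.5.
ΔQ = 1537.5 - 1726.5 = -189.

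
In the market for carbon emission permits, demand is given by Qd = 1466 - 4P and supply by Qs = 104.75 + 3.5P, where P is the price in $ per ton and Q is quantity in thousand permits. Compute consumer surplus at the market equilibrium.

Consumer surplus = 68450

At equilibrium Qd = Qs, so 1466 - 4P = 104.75 + 3.5P; collecting terms, 1361.25 = 7.5P and P* = 181.5.
From the demand curve, Q* = 1466 - 4(181.5) = 740.
Demand choke price (Qd = 0): P = 1466/4 = 366.5. Consumer surplus = ½ × (366.5 - 181.5) × 740 = 68450.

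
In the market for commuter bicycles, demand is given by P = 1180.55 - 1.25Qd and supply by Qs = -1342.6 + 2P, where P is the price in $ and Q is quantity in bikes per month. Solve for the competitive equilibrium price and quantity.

Rewriting in direct form: Qd = 944.44 - 0.8P.
Set Qd = Qs: 944.44 - 0.8P = -1342.6 + 2P, so 2287.04 = 2.8P and P* = 816.8.
From the demand curve, Q* = 944.44 - 0.8(816.8) = 291.

P* = 816.8, Q* = 291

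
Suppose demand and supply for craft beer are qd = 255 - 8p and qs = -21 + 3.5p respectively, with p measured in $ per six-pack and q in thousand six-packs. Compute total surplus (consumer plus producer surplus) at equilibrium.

Set qd = qs: 255 - 8p = -21 + 3.5p, so 276 = 11.5p and p* = 24.
Then q* = 255 - 8(24) = 63.
Demand choke price = 31.875; supply choke price = 6. CS = ½(31.875 - 24)(63) = 248.0625; PS = ½(24 - 6)(63) = 567. Total surplus = 815.0625.

Total surplus = 815.0625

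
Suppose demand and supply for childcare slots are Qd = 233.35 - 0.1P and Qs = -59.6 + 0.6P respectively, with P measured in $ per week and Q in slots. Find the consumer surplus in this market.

Consumer surplus = 183361.25

Set Qd = Qs: 233.35 - 0.1P = -59.6 + 0.6P, so 292.95 = 0.7P and P* = 418.5.
Then Q* = 233.35 - 0.1(418.5) = 191.5.
Demand choke price (Qd = 0): P = 233.35/0.1 = 2333.5. Consumer surplus = ½ × (2333.5 - 418.5) × 191.5 = 183361.25.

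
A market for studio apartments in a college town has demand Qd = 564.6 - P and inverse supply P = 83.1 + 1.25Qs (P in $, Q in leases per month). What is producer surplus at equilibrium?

Producer surplus = 28622.5

Solving each curve for Q: Qs = -66.48 + 0.8P.
At equilibrium Qd = Qs, so 564.6 - P = -66.48 + 0.8P; collecting terms, 631.08 = 1.8P and P* = 350.6.
Plugging P* into demand: Q* = 564.6 - 350.6 = 214.
Supply choke price (Qs = 0): P = 83.1. Producer surplus = ½ × (350.6 - 83.1) × 214 = 28622.5.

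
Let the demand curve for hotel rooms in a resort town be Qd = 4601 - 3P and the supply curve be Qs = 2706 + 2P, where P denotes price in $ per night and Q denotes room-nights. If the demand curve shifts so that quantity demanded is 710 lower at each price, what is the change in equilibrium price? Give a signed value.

At equilibrium Qd = Qs, so 4601 - 3P = 2706 + 2P; collecting terms, 1895 = 5P and P* = 379.
Substitute back: Q* = 4601 - 3(379) = 3464.
After the shift, demand is Qd = 3891 - 3P.
The new intersection has 1185 = 5P, i.e. P = 237, Q = 3180.
ΔP = 237 - 379 = -142.

ΔP = -142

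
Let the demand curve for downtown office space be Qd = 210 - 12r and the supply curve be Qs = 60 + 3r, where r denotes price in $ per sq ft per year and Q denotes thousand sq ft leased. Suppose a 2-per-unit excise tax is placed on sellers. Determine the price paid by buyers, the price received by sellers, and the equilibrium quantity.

r_b = 10.4, r_s = 8.4, Q = 85.2

Sellers keep r_s = r_b - 2 per unit, so supply in terms of the buyer price is Qs = 54 + 3r_b.
Market clearing requires 210 - 12r_b = 54 + 3r_b; hence 156 = 15r_b and r_b = 10.4.
Then r_s = 10.4 - 2 = 8.4 and Q = 210 - 12(10.4) = 85.2.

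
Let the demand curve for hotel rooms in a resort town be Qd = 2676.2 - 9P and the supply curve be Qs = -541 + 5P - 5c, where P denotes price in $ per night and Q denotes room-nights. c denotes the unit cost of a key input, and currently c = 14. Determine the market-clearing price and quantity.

P* = 234.8, Q* = 563

With c = 14, supply is Qs = -611 + 5P.
Set Qd = Qs: 2676.2 - 9P = -611 + 5P, so 3287.2 = 14P and P* = 234.8.
Then Q* = 2676.2 - 9(234.8) = 563.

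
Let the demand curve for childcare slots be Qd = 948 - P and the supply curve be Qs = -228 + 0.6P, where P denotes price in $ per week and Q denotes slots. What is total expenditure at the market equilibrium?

Total expenditure = 156555

Set Qd = Qs: 948 - P = -228 + 0.6P, so 1176 = 1.6P and P* = 735.
Substitute back: Q* = 948 - 735 = 213.
Total expenditure = P* × Q* = 735 × 213 = 156555.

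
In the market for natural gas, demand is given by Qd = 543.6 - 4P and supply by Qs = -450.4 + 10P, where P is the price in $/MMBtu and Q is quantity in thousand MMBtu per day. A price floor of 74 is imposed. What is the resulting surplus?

Evaluating both curves at the floor price 74 gives Qd = 247.6, Qs = 289.6.
Surplus = Qs - Qd = 289.6 - 247.6 = 42.

Surplus = 42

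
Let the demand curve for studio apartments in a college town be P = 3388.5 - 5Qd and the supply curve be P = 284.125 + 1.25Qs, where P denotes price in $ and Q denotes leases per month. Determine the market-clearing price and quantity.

Rewriting in direct form: Qd = 677.7 - 0.2P and Qs = -227.3 + 0.8P.
The market clears where 677.7 - 0.2P = -227.3 + 0.8P. Rearranging, P = 905, hence P* = 905.
From the demand curve, Q* = 677.7 - 0.2(905) = 496.7.

P* = 905, Q* = 496.7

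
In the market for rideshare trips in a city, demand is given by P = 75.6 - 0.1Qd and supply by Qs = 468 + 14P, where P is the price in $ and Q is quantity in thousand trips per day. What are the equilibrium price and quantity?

Inverting to quantity form: Qd = 756 - 10P.
At equilibrium Qd = Qs, so 756 - 10P = 468 + 14P; collecting terms, 288 = 24P and P* = 12.
From the demand curve, Q* = 756 - 10(12) = 636.

P* = 12, Q* = 636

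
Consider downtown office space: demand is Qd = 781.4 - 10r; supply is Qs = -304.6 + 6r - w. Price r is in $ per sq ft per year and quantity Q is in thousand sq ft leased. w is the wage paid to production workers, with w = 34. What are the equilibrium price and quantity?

With w = 34, supply is Qs = -338.6 + 6r.
At equilibrium Qd = Qs, so 781.4 - 10r = -338.6 + 6r; collecting terms, 1120 = 16r and r* = 70.
From the demand curve, Q* = 781.4 - 10(70) = 81.4.

r* = 70, Q* = 81.4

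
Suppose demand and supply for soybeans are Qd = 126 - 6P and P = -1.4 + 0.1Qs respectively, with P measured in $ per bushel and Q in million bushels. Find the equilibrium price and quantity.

P* = 7, Q* = 84

Rewriting in direct form: Qs = 14 + 10P.
Equating demand and supply, 126 - 6P = 14 + 10P gives 16P = 112, so P* = 7.
Then Q* = 126 - 6(7) = 84.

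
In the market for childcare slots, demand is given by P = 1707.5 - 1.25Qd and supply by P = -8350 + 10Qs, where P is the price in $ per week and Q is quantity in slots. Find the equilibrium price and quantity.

Inverting to quantity form: Qd = 1366 - 0.8P and Qs = 835 + 0.1P.
At equilibrium Qd = Qs, so 1366 - 0.8P = 835 + 0.1P; collecting terms, 531 = 0.9P and P* = 590.
Substitute back: Q* = 1366 - 0.8(590) = 894.

P* = 590, Q* = 894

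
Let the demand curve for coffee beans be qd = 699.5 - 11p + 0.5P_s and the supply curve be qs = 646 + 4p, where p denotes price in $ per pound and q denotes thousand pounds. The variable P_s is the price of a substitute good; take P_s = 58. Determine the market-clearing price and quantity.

With P_s = 58, demand is qd = 728.5 - 11p.
The market clears where 728.5 - 11p = 646 + 4p. Rearranging, 15p = 82.5, hence p* = 5.5.
Plugging p* into demand: q* = 728.5 - 11(5.5) = 668.

p* = 5.5, q* = 668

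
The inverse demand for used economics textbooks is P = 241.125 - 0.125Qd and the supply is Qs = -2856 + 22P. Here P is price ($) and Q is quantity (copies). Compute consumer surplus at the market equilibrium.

Inverting to quantity form: Qd = 1929 - 8P.
Equating demand and supply, 1929 - 8P = -2856 + 22P gives 30P = 4785, so P* = 159.5.
Plugging P* into demand: Q* = 1929 - 8(159.5) = 653.
Demand choke price (Qd = 0): P = 1929/8 = 241.125. Consumer surplus = ½ × (241.125 - 159.5) × 653 = 26650.5625.

Consumer surplus = 26650.5625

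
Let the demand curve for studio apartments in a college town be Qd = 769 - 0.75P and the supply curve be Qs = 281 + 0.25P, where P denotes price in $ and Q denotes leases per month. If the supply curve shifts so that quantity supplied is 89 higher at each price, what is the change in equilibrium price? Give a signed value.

At equilibrium Qd = Qs, so 769 - 0.75P = 281 + 0.25P; collecting terms, 488 = P and P* = 488.
Then Q* = 769 - 0.75(488) = 403.
After the shift, supply is Qs = 370 + 0.25P.
New equilibrium: 399 = P, so P = 399 and Q = 469.75.
ΔP = 399 - 488 = -89.

ΔP = -89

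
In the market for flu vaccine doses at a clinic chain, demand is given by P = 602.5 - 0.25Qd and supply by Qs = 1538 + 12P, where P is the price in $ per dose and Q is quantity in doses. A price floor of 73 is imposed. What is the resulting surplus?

Solving each curve for Q: Qd = 2410 - 4P.
Evaluating both curves at the floor price 73 gives Qd = 2118, Qs = 2414.
Surplus = Qs - Qd = 2414 - 2118 = 296.

Surplus = 296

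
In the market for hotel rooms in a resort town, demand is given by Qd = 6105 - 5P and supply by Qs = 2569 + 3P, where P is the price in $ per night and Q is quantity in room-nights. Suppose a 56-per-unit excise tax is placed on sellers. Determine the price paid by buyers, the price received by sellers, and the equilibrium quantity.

P_b = 463, P_s = 407, Q = 3790

The tax drives a wedge P_b - P_s = 56. Substituting P_s = P_b - 56 into supply: Qs = 2401 + 3P_b.
Market clearing requires 6105 - 5P_b = 2401 + 3P_b; hence 3704 = 8P_b and P_b = 463.
So P_s = 407 and the quantity traded is Q = 6105 - 5(463) = 3790.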